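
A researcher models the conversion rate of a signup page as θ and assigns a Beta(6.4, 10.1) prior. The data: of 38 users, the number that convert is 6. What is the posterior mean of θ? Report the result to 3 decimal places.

The binomial likelihood is conjugate to the Beta prior: with 6 successes and 32 failures, the posterior is Beta(6.4+6, 10.1+32) = Beta(12.4, 42.1).
E[θ | data] = 12.4/(12.4+42.1) = 0.228.

Posterior mean ≈ 0.228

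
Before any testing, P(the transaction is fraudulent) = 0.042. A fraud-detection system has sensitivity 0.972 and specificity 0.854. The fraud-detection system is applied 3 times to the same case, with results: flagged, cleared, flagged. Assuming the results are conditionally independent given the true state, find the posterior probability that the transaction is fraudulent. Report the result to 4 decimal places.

Posterior P(H) ≈ 0.0599

Let H be the event that the transaction is fraudulent; start with P(H) = 0.042. P('flagged'|H) = 0.972, P('flagged'|¬H) = 0.146.
Update on result 1 ('flagged'): P(H) ← 0.972·0.0420 / (0.972·0.0420 + 0.146·0.9580) = 0.040824/0.18069 = 0.2259.
Update on result 2 ('cleared'): P(H) ← 0.028·0.2259 / (0.028·0.2259 + 0.854·0.7741) = 0.0063261/0.66738 = 0.0095.
Update on result 3 ('flagged'): P(H) ← 0.972·0.0095 / (0.972·0.0095 + 0.146·0.9905) = 0.0092136/0.15383 = 0.0599.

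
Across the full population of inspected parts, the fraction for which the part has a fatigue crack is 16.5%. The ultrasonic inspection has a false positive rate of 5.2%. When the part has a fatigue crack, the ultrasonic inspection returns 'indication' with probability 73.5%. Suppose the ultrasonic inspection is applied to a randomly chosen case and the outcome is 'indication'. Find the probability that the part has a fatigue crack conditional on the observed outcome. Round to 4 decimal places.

P(H | E) ≈ 0.7364

Let H be the event that the part has a fatigue crack. P(H) = 0.165, so P(¬H) = 0.835. With E the 'indication' result, P(E|H) = 0.735 and P(E|¬H) = 0.052.
P(E) = 0.735·0.165 + 0.052·0.835 = 0.12128 + 0.043420 = 0.16470.
By Bayes' theorem, P(H|E) = 0.12128 / 0.16470 = 0.7364.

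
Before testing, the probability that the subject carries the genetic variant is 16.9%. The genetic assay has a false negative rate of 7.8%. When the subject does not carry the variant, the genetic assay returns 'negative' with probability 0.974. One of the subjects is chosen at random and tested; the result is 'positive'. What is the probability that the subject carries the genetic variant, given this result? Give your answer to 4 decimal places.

P(H | E) ≈ 0.8782

Let H be the event that the subject carries the genetic variant. P(H) = 0.169, so P(¬H) = 0.831. With E the 'positive' result, P(E|H) = 0.922 and P(E|¬H) = 0.026.
P(E) = 0.922·0.169 + 0.026·0.831 = 0.15582 + 0.021606 = 0.17742.
By Bayes' theorem, P(H|E) = 0.15582 / 0.17742 = 0.8782.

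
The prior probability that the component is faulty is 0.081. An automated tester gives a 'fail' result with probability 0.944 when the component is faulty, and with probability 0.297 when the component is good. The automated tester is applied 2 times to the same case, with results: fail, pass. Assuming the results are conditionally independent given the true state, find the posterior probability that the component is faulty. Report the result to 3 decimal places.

Let H be the event that the component is faulty; start with P(H) = 0.081. P('fail'|H) = 0.944, P('fail'|¬H) = 0.297.
Update on result 1 ('fail'): P(H) ← 0.944·0.0810 / (0.944·0.0810 + 0.297·0.9190) = 0.076464/0.34941 = 0.2188.
Update on result 2 ('pass'): P(H) ← 0.056·0.2188 / (0.056·0.2188 + 0.703·0.7812) = 0.012255/0.56141 = 0.0218.

Posterior P(H) ≈ 0.022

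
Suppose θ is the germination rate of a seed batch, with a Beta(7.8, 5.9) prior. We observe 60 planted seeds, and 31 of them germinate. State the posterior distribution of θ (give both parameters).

Posterior: Beta(38.8, 34.9)

The binomial likelihood is conjugate to the Beta prior: with 31 successes and 29 failures, the posterior is Beta(7.8+31, 5.9+29) = Beta(38.8, 34.9).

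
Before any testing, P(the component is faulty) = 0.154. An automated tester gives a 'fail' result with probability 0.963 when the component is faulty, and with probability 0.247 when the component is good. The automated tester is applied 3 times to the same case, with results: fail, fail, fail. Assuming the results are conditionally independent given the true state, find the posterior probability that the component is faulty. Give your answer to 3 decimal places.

Posterior P(H) ≈ 0.915

With H the event that the component is faulty, the joint likelihood of the observed sequence is P(data|H) = 0.963·0.963·0.963 = 0.89306 and P(data|¬H) = 0.247·0.247·0.247 = 0.015069.
Bayes: P(H|data) = 0.154·0.89306 / (0.154·0.89306 + 0.846·0.015069) = 0.13753/0.15028 = 0.9152.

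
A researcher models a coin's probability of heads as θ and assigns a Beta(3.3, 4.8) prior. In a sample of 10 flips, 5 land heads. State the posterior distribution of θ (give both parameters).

The binomial likelihood is conjugate to the Beta prior: with 5 successes and 5 failures, the posterior is Beta(3.3+5, 4.8+5) = Beta(8.3, 9.8).

Posterior: Beta(8.3, 9.8)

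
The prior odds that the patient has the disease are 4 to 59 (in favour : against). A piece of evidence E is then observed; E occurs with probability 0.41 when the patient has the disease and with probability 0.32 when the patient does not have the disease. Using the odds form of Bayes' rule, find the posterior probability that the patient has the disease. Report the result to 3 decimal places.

Posterior probability ≈ 0.080

Prior odds = 4/59 = 0.067797. In log-odds, ln(0.067797) = -2.6912.
Add log likelihood ratio: ln(1.2812) = 0.24784.
Posterior log-odds = -2.4434, so posterior odds = exp(-2.4434) = 0.086864. Converting, P(H|E) = 0.086864/1.0869 = 0.080.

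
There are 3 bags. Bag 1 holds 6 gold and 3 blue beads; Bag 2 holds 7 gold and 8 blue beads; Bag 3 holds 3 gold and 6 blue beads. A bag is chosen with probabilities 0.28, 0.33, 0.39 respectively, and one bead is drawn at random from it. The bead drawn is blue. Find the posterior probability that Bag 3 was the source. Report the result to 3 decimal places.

Posterior probability ≈ 0.491

Tabulate prior·likelihood by source: [1] prior 0.28, lik 0.3333, product 0.09333; [2] prior 0.33, lik 0.5333, product 0.1760; [3] prior 0.39, lik 0.6667, product 0.2600.
Normalizing constant = 0.52933; the posterior for Bag 3 is its product over the sum, 0.2600/0.52933 = 0.491.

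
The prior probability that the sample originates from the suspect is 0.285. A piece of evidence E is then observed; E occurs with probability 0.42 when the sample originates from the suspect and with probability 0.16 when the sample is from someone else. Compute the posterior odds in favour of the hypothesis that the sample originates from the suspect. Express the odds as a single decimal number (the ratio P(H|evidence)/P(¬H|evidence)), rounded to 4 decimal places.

Prior odds = 0.285/(1−0.285) = 0.39860. In log-odds, ln(0.39860) = -0.91979.
Add log likelihood ratio: ln(2.6250) = 0.96508.
Posterior log-odds = 0.045288, so posterior odds = exp(0.045288) = 1.0463.

Posterior odds ≈ 1.0463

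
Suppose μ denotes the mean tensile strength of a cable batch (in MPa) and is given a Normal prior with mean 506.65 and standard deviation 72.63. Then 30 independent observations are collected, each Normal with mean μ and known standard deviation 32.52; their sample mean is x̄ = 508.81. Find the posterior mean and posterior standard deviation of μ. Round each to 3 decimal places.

Posterior mean ≈ 508.796; posterior SD ≈ 5.918

Prior precision 1/τ₀² = 1/72.63² = 0.00018957; data precision n/σ² = 30/32.52² = 0.0283674.
Posterior precision = 0.00018957 + 0.0283674 = 0.0285570, giving posterior SD = 1/√0.0285570 = 5.918.
Posterior mean = (0.00018957·506.65 + 0.0283674·508.81) / 0.0285570 = 508.796.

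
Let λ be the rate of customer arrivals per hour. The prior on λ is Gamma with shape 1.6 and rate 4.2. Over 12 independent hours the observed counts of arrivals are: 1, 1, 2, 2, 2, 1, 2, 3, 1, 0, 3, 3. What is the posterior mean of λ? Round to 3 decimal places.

Posterior mean ≈ 1.395

The Poisson likelihood adds the total count to the shape and the number of exposure periods to the rate. Here ∑xᵢ = 21 and n = 12, so shape 1.6→22.6 and rate 4.2→16.2.
E[λ | data] = 22.6/16.2 = 1.395.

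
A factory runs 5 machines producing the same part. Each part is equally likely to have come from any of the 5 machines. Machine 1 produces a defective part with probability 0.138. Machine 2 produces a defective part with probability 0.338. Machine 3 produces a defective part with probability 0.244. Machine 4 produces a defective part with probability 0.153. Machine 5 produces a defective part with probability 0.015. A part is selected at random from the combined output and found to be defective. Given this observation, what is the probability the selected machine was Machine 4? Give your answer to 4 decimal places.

Posterior probability ≈ 0.1723

P(defective|M1) = 0.138; P(defective|M2) = 0.338; P(defective|M3) = 0.244; P(defective|M4) = 0.153; P(defective|M5) = 0.015.
Prior × likelihood for each source: 0.2·0.138=0.02760, 0.2·0.338=0.06760, 0.2·0.244=0.04880, 0.2·0.153=0.03060, 0.2·0.015=0.003000. Summing gives P(defective) = 0.17760.
P(Machine 4 | defective) = 0.03060 / 0.17760 = 0.1723.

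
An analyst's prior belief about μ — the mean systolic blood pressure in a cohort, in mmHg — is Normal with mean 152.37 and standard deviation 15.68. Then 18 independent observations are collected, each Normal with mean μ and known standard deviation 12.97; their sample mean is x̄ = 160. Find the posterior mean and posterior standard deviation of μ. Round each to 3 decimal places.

Posterior mean ≈ 159.721; posterior SD ≈ 3.001

With known σ, the Normal prior is conjugate. Weight on the data is w = (n/σ²)/(n/σ² + 1/τ₀²) = 0.107002/(0.107002+0.00406732) = 0.96338.
Posterior mean = w·x̄ + (1−w)·μ₀ = 0.96338·160 + 0.036620·152.37 = 159.721. Posterior variance = 1/(0.107002+0.00406732) = 9.00337, so SD = 3.001.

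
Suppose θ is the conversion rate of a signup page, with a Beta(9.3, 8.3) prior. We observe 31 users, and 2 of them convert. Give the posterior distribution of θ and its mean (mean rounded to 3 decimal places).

Observing 2 successes and 29 failures updates Beta(9.3, 8.3) by adding the success and failure counts to the two shape parameters: α = 9.3+2 = 11.3, β = 8.3+29 = 37.3.
Posterior mean = α/(α+β) = 11.3/48.6 = 0.233.

Posterior: Beta(11.3, 37.3); mean ≈ 0.233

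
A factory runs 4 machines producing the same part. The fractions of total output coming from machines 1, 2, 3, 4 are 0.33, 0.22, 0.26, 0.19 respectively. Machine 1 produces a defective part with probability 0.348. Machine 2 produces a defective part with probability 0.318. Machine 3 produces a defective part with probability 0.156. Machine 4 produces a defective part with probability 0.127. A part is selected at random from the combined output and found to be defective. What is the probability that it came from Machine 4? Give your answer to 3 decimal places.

Tabulate prior·likelihood by source: [1] prior 0.33, lik 0.348, product 0.1148; [2] prior 0.22, lik 0.318, product 0.06996; [3] prior 0.26, lik 0.156, product 0.04056; [4] prior 0.19, lik 0.127, product 0.02413.
Normalizing constant = 0.24949; the posterior for Machine 4 is its product over the sum, 0.02413/0.24949 = 0.097.

Posterior probability ≈ 0.097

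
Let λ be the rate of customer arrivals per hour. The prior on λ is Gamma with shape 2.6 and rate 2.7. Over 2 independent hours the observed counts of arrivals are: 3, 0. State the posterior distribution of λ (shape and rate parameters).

Total count ∑xᵢ = 3 over n = 2 hours.
Gamma is conjugate to the Poisson likelihood: posterior is Gamma(shape = 2.6+3 = 5.6, rate = 2.7+2 = 4.7).

Posterior: Gamma(shape=5.6, rate=4.7)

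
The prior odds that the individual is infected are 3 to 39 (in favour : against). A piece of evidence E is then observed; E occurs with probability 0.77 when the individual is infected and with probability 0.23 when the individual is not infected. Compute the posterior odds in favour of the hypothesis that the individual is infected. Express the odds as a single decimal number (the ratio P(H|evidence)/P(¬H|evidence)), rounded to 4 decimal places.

Prior odds = 3/39 = 0.076923.
Likelihood ratio for E = 0.77/0.23 = 3.3478.
Posterior odds = prior odds × LR = 0.25753.

Posterior odds ≈ 0.2575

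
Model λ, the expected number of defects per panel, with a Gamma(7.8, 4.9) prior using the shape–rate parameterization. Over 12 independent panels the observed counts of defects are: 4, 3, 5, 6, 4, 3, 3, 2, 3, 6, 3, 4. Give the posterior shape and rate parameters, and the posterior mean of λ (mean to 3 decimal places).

Posterior: Gamma(shape=53.8, rate=16.9); mean ≈ 3.183

Total count ∑xᵢ = 46 over n = 12 panels.
Gamma is conjugate to the Poisson likelihood: posterior is Gamma(shape = 7.8+46 = 53.8, rate = 4.9+12 = 16.9).
E[λ | data] = 53.8/16.9 = 3.183.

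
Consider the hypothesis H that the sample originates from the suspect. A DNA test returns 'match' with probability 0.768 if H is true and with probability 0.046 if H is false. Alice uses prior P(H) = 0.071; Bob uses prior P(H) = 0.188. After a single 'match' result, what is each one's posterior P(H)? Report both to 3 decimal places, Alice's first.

The likelihood ratio for a 'match' result is 0.768/0.046 = 16.696.
Alice: prior odds 0.071/0.929 = 0.076426; posterior odds 1.2760; posterior probability 0.561.
Bob: prior odds 0.188/0.812 = 0.23153; posterior odds 3.8655; posterior probability 0.794.

Alice: 0.561; Bob: 0.794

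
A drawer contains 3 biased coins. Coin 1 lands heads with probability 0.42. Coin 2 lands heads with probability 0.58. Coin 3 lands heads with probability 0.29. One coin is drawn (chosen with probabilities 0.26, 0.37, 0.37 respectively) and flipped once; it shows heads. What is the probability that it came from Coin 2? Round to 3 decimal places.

Posterior probability ≈ 0.498

Tabulate prior·likelihood by source: [1] prior 0.26, lik 0.42, product 0.1092; [2] prior 0.37, lik 0.58, product 0.2146; [3] prior 0.37, lik 0.29, product 0.1073.
Normalizing constant = 0.43110; the posterior for Coin 2 is its product over the sum, 0.2146/0.43110 = 0.498.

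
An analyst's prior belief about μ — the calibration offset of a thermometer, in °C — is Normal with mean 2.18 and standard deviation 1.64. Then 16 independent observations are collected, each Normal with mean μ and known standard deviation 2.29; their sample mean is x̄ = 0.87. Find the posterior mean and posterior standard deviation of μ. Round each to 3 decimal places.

Posterior mean ≈ 1.012; posterior SD ≈ 0.541

Prior precision 1/τ₀² = 1/1.64² = 0.371802; data precision n/σ² = 16/2.29² = 3.05105.
Posterior precision = 0.371802 + 3.05105 = 3.42285, giving posterior SD = 1/√3.42285 = 0.541.
Posterior mean = (0.371802·2.18 + 3.05105·0.87) / 3.42285 = 1.012.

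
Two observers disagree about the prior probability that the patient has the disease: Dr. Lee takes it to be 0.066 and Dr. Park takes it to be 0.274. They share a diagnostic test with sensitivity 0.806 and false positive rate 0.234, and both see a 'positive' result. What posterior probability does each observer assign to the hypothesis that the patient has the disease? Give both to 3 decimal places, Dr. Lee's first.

The likelihood ratio for a 'positive' result is 0.806/0.234 = 3.4444.
Dr. Lee: prior odds 0.066/0.934 = 0.070664; posterior odds 0.24340; posterior probability 0.196.
Dr. Park: prior odds 0.274/0.726 = 0.37741; posterior odds 1.3000; posterior probability 0.565.

Dr. Lee: 0.196; Dr. Park: 0.565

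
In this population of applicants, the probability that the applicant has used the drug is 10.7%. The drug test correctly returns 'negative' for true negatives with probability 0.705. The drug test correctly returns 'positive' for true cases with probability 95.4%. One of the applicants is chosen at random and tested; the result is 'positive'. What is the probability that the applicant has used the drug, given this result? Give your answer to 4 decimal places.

P(H | E) ≈ 0.2793

Write H for 'the applicant has used the drug'. Prior odds H:¬H = 0.107/0.893 = 0.11982. For the 'positive' outcome, the likelihood ratio is 0.954/0.295 = 3.2339.
Posterior odds = 0.11982 × 3.2339 = 0.38749, so P(H|E) = 0.38749/(1+0.38749) = 0.2793.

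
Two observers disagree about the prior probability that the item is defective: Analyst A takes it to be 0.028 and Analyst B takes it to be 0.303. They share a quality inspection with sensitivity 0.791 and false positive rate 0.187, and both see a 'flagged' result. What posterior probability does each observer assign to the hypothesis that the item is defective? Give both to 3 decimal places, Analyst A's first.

The likelihood ratio for a 'flagged' result is 0.791/0.187 = 4.2299.
Analyst A: prior odds 0.028/0.972 = 0.028807; posterior odds 0.12185; posterior probability 0.109.
Analyst B: prior odds 0.303/0.697 = 0.43472; posterior odds 1.8388; posterior probability 0.648.

Analyst A: 0.109; Analyst B: 0.648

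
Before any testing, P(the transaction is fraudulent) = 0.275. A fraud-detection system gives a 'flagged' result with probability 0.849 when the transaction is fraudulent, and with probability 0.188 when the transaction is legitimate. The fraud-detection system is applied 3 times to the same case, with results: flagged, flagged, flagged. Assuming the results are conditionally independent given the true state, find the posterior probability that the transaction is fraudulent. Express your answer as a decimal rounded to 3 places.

Posterior P(H) ≈ 0.972

Let H be the event that the transaction is fraudulent; start with P(H) = 0.275. P('flagged'|H) = 0.849, P('flagged'|¬H) = 0.188.
Update on result 1 ('flagged'): P(H) ← 0.849·0.2750 / (0.849·0.2750 + 0.188·0.7250) = 0.23348/0.36978 = 0.6314.
Update on result 2 ('flagged'): P(H) ← 0.849·0.6314 / (0.849·0.6314 + 0.188·0.3686) = 0.53606/0.60535 = 0.8855.
Update on result 3 ('flagged'): P(H) ← 0.849·0.8855 / (0.849·0.8855 + 0.188·0.1145) = 0.75181/0.77333 = 0.9722.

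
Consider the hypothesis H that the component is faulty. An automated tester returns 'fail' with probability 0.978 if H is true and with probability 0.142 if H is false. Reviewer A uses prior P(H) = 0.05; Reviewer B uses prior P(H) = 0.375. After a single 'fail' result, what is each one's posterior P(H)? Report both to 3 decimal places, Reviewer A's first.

Reviewer A: 0.266; Reviewer B: 0.805

P('+'|H) = 0.978, P('+'|¬H) = 0.142.
Reviewer A: numerator 0.978·0.05 = 0.048900; evidence = 0.048900+0.142·0.95 = 0.18380; posterior = 0.266.
Reviewer B: numerator 0.978·0.375 = 0.36675; evidence = 0.36675+0.142·0.625 = 0.45550; posterior = 0.805.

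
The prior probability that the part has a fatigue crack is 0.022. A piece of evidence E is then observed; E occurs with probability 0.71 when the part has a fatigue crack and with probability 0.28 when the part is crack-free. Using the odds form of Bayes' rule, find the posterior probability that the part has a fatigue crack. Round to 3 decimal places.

Posterior probability ≈ 0.054

Prior odds = 0.022/(1−0.022) = 0.022495. In log-odds, ln(0.022495) = -3.7945.
Add log likelihood ratio: ln(2.5357) = 0.93048.
Posterior log-odds = -2.8640, so posterior odds = exp(-2.8640) = 0.057041. Converting, P(H|E) = 0.057041/1.0570 = 0.054.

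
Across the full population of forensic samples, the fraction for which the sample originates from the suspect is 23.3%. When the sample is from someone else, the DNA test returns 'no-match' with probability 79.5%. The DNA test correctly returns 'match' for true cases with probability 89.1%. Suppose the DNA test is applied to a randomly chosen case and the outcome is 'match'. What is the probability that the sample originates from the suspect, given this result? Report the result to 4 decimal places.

Write H for 'the sample originates from the suspect'. Prior odds H:¬H = 0.233/0.767 = 0.30378. For the 'match' outcome, the likelihood ratio is 0.891/0.205 = 4.3463.
Posterior odds = 0.30378 × 4.3463 = 1.3203, so P(H|E) = 1.3203/(1+1.3203) = 0.5690.

P(H | E) ≈ 0.5690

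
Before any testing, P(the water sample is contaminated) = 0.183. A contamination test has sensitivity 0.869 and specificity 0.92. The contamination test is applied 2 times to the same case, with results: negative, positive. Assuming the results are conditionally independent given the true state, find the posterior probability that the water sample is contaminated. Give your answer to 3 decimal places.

Posterior P(H) ≈ 0.257

With H the event that the water sample is contaminated, the joint likelihood of the observed sequence is P(data|H) = 0.131·0.869 = 0.11384 and P(data|¬H) = 0.92·0.08 = 0.073600.
Bayes: P(H|data) = 0.183·0.11384 / (0.183·0.11384 + 0.817·0.073600) = 0.020833/0.080964 = 0.2573.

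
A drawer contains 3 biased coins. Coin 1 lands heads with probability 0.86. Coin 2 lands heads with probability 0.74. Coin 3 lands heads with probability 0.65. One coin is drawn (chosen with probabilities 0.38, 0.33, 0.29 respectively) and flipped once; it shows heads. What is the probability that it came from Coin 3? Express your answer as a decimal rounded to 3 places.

Posterior probability ≈ 0.248

P(heads|C1) = 0.86; P(heads|C2) = 0.74; P(heads|C3) = 0.65.
Prior × likelihood for each source: 0.38·0.86=0.3268, 0.33·0.74=0.2442, 0.29·0.65=0.1885. Summing gives P(heads) = 0.75950.
P(Coin 3 | heads) = 0.1885 / 0.75950 = 0.248.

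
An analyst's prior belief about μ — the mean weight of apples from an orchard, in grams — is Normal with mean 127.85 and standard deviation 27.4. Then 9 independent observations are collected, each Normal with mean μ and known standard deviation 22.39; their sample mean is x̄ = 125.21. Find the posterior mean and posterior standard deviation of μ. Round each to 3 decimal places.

With known σ, the Normal prior is conjugate. Weight on the data is w = (n/σ²)/(n/σ² + 1/τ₀²) = 0.0179529/(0.0179529+0.00133198) = 0.93093.
Posterior mean = w·x̄ + (1−w)·μ₀ = 0.93093·125.21 + 0.069069·127.85 = 125.392. Posterior variance = 1/(0.0179529+0.00133198) = 51.8541, so SD = 7.201.

Posterior mean ≈ 125.392; posterior SD ≈ 7.201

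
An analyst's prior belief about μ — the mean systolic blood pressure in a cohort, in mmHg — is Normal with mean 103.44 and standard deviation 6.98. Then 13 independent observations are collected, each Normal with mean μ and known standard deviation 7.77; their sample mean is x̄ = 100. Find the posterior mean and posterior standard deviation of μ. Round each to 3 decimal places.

With known σ, the Normal prior is conjugate. Weight on the data is w = (n/σ²)/(n/σ² + 1/τ₀²) = 0.215328/(0.215328+0.0205253) = 0.91297.
Posterior mean = w·x̄ + (1−w)·μ₀ = 0.91297·100 + 0.087025·103.44 = 100.299. Posterior variance = 1/(0.215328+0.0205253) = 4.23992, so SD = 2.059.

Posterior mean ≈ 100.299; posterior SD ≈ 2.059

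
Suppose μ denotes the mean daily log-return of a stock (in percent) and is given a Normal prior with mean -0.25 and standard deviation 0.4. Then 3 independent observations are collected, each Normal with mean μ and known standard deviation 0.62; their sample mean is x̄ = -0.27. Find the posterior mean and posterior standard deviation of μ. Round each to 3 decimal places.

With known σ, the Normal prior is conjugate. Weight on the data is w = (n/σ²)/(n/σ² + 1/τ₀²) = 7.80437/(7.80437+6.25000) = 0.55530.
Posterior mean = w·x̄ + (1−w)·μ₀ = 0.55530·-0.27 + 0.44470·-0.25 = -0.261. Posterior variance = 1/(7.80437+6.25000) = 0.0711522, so SD = 0.267.

Posterior mean ≈ -0.261; posterior SD ≈ 0.267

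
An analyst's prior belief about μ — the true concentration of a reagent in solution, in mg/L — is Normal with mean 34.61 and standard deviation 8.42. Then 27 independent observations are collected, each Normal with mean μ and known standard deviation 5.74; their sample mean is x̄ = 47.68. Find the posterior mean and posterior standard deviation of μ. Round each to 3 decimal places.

With known σ, the Normal prior is conjugate. Weight on the data is w = (n/σ²)/(n/σ² + 1/τ₀²) = 0.819483/(0.819483+0.0141051) = 0.98308.
Posterior mean = w·x̄ + (1−w)·μ₀ = 0.98308·47.68 + 0.016921·34.61 = 47.459. Posterior variance = 1/(0.819483+0.0141051) = 1.19963, so SD = 1.095.

Posterior mean ≈ 47.459; posterior SD ≈ 1.095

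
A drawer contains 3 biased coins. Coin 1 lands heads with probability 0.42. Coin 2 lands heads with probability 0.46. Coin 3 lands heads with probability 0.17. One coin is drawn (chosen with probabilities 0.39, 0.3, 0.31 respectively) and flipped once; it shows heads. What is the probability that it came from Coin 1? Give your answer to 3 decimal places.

Tabulate prior·likelihood by source: [1] prior 0.39, lik 0.42, product 0.1638; [2] prior 0.3, lik 0.46, product 0.1380; [3] prior 0.31, lik 0.17, product 0.05270.
Normalizing constant = 0.35450; the posterior for Coin 1 is its product over the sum, 0.1638/0.35450 = 0.462.

Posterior probability ≈ 0.462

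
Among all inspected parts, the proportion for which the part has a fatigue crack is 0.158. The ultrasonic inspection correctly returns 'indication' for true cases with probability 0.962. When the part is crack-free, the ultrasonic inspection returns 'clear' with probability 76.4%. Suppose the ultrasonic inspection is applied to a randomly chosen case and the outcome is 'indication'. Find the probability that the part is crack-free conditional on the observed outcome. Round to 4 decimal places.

Write H for 'the part has a fatigue crack'. Prior odds H:¬H = 0.158/0.842 = 0.18765. For the 'indication' outcome, the likelihood ratio is 0.962/0.236 = 4.0763.
Posterior odds = 0.18765 × 4.0763 = 0.76491, so P(H|E) = 0.76491/(1+0.76491) = 0.4334. Then P(¬H|E) = 1 − 0.4334 = 0.5666.

P(¬H | E) ≈ 0.5666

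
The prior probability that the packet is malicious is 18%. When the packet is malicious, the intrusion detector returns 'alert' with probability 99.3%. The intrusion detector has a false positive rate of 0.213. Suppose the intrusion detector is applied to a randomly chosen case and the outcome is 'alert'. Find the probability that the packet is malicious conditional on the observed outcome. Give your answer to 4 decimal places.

Let H be the event that the packet is malicious. P(H) = 0.18, so P(¬H) = 0.82. With E the 'alert' result, P(E|H) = 0.993 and P(E|¬H) = 0.213.
P(E) = 0.993·0.18 + 0.213·0.82 = 0.17874 + 0.17466 = 0.35340.
By Bayes' theorem, P(H|E) = 0.17874 / 0.35340 = 0.5058.

P(H | E) ≈ 0.5058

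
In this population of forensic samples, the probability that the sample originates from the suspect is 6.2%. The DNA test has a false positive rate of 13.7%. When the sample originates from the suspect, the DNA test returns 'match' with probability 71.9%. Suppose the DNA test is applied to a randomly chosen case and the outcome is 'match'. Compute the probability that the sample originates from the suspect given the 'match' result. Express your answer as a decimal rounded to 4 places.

Write H for 'the sample originates from the suspect'. Prior odds H:¬H = 0.062/0.938 = 0.066098. For the 'match' outcome, the likelihood ratio is 0.719/0.137 = 5.2482.
Posterior odds = 0.066098 × 5.2482 = 0.34689, so P(H|E) = 0.34689/(1+0.34689) = 0.2576.

P(H | E) ≈ 0.2576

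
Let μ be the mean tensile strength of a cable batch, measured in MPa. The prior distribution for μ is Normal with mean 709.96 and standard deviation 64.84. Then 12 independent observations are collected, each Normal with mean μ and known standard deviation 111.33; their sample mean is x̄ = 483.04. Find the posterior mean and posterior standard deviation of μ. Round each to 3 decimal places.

Posterior mean ≈ 527.793; posterior SD ≈ 28.795

With known σ, the Normal prior is conjugate. Weight on the data is w = (n/σ²)/(n/σ² + 1/τ₀²) = 0.00096818/(0.00096818+0.00023786) = 0.80278.
Posterior mean = w·x̄ + (1−w)·μ₀ = 0.80278·483.04 + 0.19722·709.96 = 527.793. Posterior variance = 1/(0.00096818+0.00023786) = 829.162, so SD = 28.795.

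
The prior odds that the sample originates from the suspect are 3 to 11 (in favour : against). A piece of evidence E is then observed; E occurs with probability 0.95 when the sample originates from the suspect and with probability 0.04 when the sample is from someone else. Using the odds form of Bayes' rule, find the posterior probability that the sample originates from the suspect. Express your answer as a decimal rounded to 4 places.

Posterior probability ≈ 0.8663

Prior odds = 3/11 = 0.27273. In log-odds, ln(0.27273) = -1.2993.
Add log likelihood ratio: ln(23.750) = 3.1676.
Posterior log-odds = 1.8683, so posterior odds = exp(1.8683) = 6.4773. Converting, P(H|E) = 6.4773/7.4773 = 0.8663.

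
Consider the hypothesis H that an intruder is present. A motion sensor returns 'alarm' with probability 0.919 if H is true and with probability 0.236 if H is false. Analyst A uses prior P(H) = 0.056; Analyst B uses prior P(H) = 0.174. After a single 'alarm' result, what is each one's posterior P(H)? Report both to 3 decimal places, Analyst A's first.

The likelihood ratio for an 'alarm' result is 0.919/0.236 = 3.8941.
Analyst A: prior odds 0.056/0.944 = 0.059322; posterior odds 0.23100; posterior probability 0.188.
Analyst B: prior odds 0.174/0.826 = 0.21065; posterior odds 0.82030; posterior probability 0.451.

Analyst A: 0.188; Analyst B: 0.451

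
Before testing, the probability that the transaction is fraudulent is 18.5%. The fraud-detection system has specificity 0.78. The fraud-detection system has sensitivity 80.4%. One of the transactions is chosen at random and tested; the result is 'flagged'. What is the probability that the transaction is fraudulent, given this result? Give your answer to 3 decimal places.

Let H be the event that the transaction is fraudulent. P(H) = 0.185, so P(¬H) = 0.815. With E the 'flagged' result, P(E|H) = 0.804 and P(E|¬H) = 0.22.
P(E) = 0.804·0.185 + 0.22·0.815 = 0.14874 + 0.17930 = 0.32804.
By Bayes' theorem, P(H|E) = 0.14874 / 0.32804 = 0.453.

P(H | E) ≈ 0.453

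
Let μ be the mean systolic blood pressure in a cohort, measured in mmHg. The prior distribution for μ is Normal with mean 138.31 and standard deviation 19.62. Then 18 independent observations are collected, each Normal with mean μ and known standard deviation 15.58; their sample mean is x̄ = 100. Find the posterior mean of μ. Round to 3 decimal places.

With known σ, the Normal prior is conjugate. Weight on the data is w = (n/σ²)/(n/σ² + 1/τ₀²) = 0.0741545/(0.0741545+0.00259778) = 0.96615.
Posterior mean = w·x̄ + (1−w)·μ₀ = 0.96615·100 + 0.033846·138.31 = 101.297.

Posterior mean ≈ 101.297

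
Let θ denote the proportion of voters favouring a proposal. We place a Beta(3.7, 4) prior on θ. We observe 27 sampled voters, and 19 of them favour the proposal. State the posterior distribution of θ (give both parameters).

The binomial likelihood is conjugate to the Beta prior: with 19 successes and 8 failures, the posterior is Beta(3.7+19, 4+8) = Beta(22.7, 12).

Posterior: Beta(22.7, 12)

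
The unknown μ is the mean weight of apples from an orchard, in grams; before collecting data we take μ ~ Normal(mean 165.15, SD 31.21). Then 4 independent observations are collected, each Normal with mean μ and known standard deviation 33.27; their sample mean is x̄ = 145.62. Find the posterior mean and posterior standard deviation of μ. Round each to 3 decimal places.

Prior precision 1/τ₀² = 1/31.21² = 0.00102663; data precision n/σ² = 4/33.27² = 0.00361372.
Posterior precision = 0.00102663 + 0.00361372 = 0.00464035, giving posterior SD = 1/√0.00464035 = 14.680.
Posterior mean = (0.00102663·165.15 + 0.00361372·145.62) / 0.00464035 = 149.941.

Posterior mean ≈ 149.941; posterior SD ≈ 14.680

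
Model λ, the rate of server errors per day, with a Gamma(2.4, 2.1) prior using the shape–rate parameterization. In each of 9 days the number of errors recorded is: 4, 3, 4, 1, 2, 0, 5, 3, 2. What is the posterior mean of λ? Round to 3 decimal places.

Total count ∑xᵢ = 24 over n = 9 days.
Gamma is conjugate to the Poisson likelihood: posterior is Gamma(shape = 2.4+24 = 26.4, rate = 2.1+9 = 11.1).
E[λ | data] = 26.4/11.1 = 2.378.

Posterior mean ≈ 2.378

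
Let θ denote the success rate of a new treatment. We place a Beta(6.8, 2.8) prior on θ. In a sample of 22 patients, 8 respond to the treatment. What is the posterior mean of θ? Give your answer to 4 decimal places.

Posterior mean ≈ 0.4684

Observing 8 successes and 14 failures updates Beta(6.8, 2.8) by adding the success and failure counts to the two shape parameters: α = 6.8+8 = 14.8, β = 2.8+14 = 16.8.
E[θ | data] = 14.8/(14.8+16.8) = 0.4684.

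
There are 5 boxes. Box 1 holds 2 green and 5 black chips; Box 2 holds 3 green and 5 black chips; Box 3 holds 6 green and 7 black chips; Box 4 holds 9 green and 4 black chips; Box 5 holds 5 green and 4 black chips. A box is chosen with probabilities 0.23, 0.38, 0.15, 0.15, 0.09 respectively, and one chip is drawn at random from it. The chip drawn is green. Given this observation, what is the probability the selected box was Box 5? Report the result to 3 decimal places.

Posterior probability ≈ 0.116

P(green|Box 1) = 0.2857; P(green|Box 2) = 0.375; P(green|Box 3) = 0.4615; P(green|Box 4) = 0.6923; P(green|Box 5) = 0.5556.
Prior × likelihood for each source: 0.23·0.2857=0.06571, 0.38·0.375=0.1425, 0.15·0.4615=0.06923, 0.15·0.6923=0.1038, 0.09·0.5556=0.05000. Summing gives P(green) = 0.43129.
P(Box 5 | green) = 0.05000 / 0.43129 = 0.116.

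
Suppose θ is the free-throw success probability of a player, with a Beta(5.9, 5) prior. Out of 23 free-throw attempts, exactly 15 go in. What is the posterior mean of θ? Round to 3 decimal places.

Posterior mean ≈ 0.617

The binomial likelihood is conjugate to the Beta prior: with 15 successes and 8 failures, the posterior is Beta(5.9+15, 5+8) = Beta(20.9, 13).
Posterior mean = α/(α+β) = 20.9/33.9 = 0.617.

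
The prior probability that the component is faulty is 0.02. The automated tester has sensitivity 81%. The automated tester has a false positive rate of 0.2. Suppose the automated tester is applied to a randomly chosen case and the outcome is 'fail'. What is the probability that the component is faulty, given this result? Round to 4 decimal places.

P(H | E) ≈ 0.0763

Write H for 'the component is faulty'. Prior odds H:¬H = 0.02/0.98 = 0.020408. For the 'fail' outcome, the likelihood ratio is 0.81/0.2 = 4.0500.
Posterior odds = 0.020408 × 4.0500 = 0.082653, so P(H|E) = 0.082653/(1+0.082653) = 0.0763.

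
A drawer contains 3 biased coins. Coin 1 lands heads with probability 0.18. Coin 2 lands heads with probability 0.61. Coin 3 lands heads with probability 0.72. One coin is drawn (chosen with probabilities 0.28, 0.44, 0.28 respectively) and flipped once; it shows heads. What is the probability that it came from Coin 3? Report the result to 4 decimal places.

P(heads|C1) = 0.18; P(heads|C2) = 0.61; P(heads|C3) = 0.72.
Prior × likelihood for each source: 0.28·0.18=0.05040, 0.44·0.61=0.2684, 0.28·0.72=0.2016. Summing gives P(heads) = 0.52040.
P(Coin 3 | heads) = 0.2016 / 0.52040 = 0.3874.

Posterior probability ≈ 0.3874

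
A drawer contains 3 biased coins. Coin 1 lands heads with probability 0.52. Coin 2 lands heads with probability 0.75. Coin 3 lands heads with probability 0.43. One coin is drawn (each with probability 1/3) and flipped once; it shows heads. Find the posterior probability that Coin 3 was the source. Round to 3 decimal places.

P(heads|C1) = 0.52; P(heads|C2) = 0.75; P(heads|C3) = 0.43.
Prior × likelihood for each source: 0.333333·0.52=0.1733, 0.333333·0.75=0.2500, 0.333333·0.43=0.1433. Summing gives P(heads) = 0.56667.
P(Coin 3 | heads) = 0.1433 / 0.56667 = 0.253.

Posterior probability ≈ 0.253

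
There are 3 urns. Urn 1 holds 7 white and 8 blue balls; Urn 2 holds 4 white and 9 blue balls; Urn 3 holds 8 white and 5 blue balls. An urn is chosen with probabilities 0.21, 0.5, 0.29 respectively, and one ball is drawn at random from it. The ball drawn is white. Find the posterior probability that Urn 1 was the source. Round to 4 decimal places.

Tabulate prior·likelihood by source: [1] prior 0.21, lik 0.4667, product 0.09800; [2] prior 0.5, lik 0.3077, product 0.1538; [3] prior 0.29, lik 0.6154, product 0.1785.
Normalizing constant = 0.43031; the posterior for Urn 1 is its product over the sum, 0.09800/0.43031 = 0.2277.

Posterior probability ≈ 0.2277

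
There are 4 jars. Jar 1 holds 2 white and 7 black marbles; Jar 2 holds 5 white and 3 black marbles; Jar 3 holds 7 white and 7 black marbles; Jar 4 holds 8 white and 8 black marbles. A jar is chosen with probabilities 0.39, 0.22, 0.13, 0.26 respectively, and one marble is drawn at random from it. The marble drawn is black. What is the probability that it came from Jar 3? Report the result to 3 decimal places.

Posterior probability ≈ 0.112

Tabulate prior·likelihood by source: [1] prior 0.39, lik 0.7778, product 0.3033; [2] prior 0.22, lik 0.375, product 0.08250; [3] prior 0.13, lik 0.5, product 0.06500; [4] prior 0.26, lik 0.5, product 0.1300.
Normalizing constant = 0.58083; the posterior for Jar 3 is its product over the sum, 0.06500/0.58083 = 0.112.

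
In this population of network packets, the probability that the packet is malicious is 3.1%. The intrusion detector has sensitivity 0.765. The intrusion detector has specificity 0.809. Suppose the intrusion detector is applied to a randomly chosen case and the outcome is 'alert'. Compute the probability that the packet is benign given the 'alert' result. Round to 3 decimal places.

P(¬H | E) ≈ 0.886

Write H for 'the packet is malicious'. Prior odds H:¬H = 0.031/0.969 = 0.031992. For the 'alert' outcome, the likelihood ratio is 0.765/0.191 = 4.0052.
Posterior odds = 0.031992 × 4.0052 = 0.12813, so P(H|E) = 0.12813/(1+0.12813) = 0.114. Then P(¬H|E) = 1 − 0.114 = 0.886.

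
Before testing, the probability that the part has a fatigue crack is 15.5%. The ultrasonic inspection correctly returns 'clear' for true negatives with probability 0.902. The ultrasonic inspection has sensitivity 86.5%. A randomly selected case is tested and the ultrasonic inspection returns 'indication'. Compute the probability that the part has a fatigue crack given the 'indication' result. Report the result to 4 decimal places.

Write H for 'the part has a fatigue crack'. Prior odds H:¬H = 0.155/0.845 = 0.18343. For the 'indication' outcome, the likelihood ratio is 0.865/0.098 = 8.8265.
Posterior odds = 0.18343 × 8.8265 = 1.6191, so P(H|E) = 1.6191/(1+1.6191) = 0.6182.

P(H | E) ≈ 0.6182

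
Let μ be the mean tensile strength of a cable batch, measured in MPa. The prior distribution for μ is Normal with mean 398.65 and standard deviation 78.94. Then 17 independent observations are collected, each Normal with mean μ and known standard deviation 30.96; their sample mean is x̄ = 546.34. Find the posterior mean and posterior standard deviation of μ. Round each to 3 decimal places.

Prior precision 1/τ₀² = 1/78.94² = 0.00016047; data precision n/σ² = 17/30.96² = 0.0177356.
Posterior precision = 0.00016047 + 0.0177356 = 0.0178961, giving posterior SD = 1/√0.0178961 = 7.475.
Posterior mean = (0.00016047·398.65 + 0.0177356·546.34) / 0.0178961 = 545.016.

Posterior mean ≈ 545.016; posterior SD ≈ 7.475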